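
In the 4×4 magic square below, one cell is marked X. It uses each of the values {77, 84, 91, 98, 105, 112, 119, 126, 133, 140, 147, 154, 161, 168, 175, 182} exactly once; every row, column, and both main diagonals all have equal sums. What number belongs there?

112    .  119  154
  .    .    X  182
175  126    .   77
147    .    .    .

91

The 16 entries sum to 2072, so each line sums to 2072/4 = 518.
The remaining cell in row 1 is (1,2) = 518 − 385 = 133.
From row 3, 518 − (175 + 126 + 77) gives (3,3) = 140.
The remaining cell in column 1 is (2,1) = 518 − 434 = 84.
The remaining cell in column 4 is (4,4) = 518 − 413 = 105.
From main diagonal, 518 − (112 + 140 + 105) gives (2,2) = 161.
The remaining cell in anti-diagonal is (2,3) = 518 − 427 = 91.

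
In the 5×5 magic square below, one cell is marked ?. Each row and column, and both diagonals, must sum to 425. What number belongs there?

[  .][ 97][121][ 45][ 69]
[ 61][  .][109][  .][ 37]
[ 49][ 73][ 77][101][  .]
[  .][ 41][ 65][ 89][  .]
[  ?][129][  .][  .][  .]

Using row 1: 97 + 121 + 45 + 69 + ? → (1,1) = 425 − 332 = 93.
Row 3 must total 425; the given cells sum to 300, so (3,5) = 125.
Using column 2: 97 + 73 + 41 + 129 + ? → (2,2) = 425 − 340 = 85.
Column 3 needs 425; the known cells sum to 372, so (5,3) = 53.
Main diagonal: 93 + 85 + 77 + 89 + ? = 425, so (5,5) = 81.
Using row 2: 61 + 85 + 109 + 37 + ? → (2,4) = 425 − 292 = 133.
The remaining cell in column 4 is (5,4) = 425 − 368 = 57.
Column 5: 69 + 37 + 125 + 81 + ? = 425, so (4,5) = 113.
From anti-diagonal, 425 − (69 + 133 + 77 + 41) gives (5,1) = 105.

105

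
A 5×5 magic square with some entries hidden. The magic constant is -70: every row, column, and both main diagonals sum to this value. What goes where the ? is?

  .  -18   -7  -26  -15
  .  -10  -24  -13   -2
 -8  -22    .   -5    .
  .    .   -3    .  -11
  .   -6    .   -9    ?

-23

From row 1, -70 − (-18 + (-7) + (-26) + (-15)) gives (1,1) = -4.
Row 2: -10 + (-24) + (-13) + (-2) + ? = -70, so (2,1) = -21.
The remaining cell in column 2 is (4,2) = -70 − (-56) = -14.
Column 4: -26 + (-13) + (-5) + (-9) + ? = -70, so (4,4) = -17.
Row 4 needs -70; the known cells sum to -45, so (4,1) = -25.
Column 1 needs -70; the known cells sum to -58, so (5,1) = -12.
The remaining cell in anti-diagonal is (3,3) = -70 − (-54) = -16.
Row 3 needs -70; the known cells sum to -51, so (3,5) = -19.
Column 3 needs -70; the known cells sum to -50, so (5,3) = -20.
Column 5 needs -70; the known cells sum to -47, so (5,5) = -23.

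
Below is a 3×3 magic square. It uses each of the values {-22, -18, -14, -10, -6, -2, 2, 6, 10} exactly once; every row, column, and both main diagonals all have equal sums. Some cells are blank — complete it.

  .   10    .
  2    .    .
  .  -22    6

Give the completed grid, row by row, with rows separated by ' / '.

The 9 entries sum to -54, so each line sums to -54/3 = -18.
Row 3: -22 + 6 + ? = -18, so (3,1) = -2.
The remaining cell in column 1 is (1,1) = -18 − 0 = -18.
Using column 2: 10 + (-22) + ? → (2,2) = -18 − (-12) = -6.
The remaining cell in anti-diagonal is (1,3) = -18 − (-8) = -10.
Using row 2: 2 + (-6) + ? → (2,3) = -18 − (-4) = -14.

-18 10 -10 / 2 -6 -14 / -2 -22 6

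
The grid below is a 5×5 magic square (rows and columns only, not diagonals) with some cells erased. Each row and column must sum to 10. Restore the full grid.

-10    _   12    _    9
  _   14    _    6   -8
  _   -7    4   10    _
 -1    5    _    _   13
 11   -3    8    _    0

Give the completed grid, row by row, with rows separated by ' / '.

-10 1 12 -2 9 / 3 14 -5 6 -8 / 7 -7 4 10 -4 / -1 5 -9 2 13 / 11 -3 8 -6 0

From row 5, 10 − (11 + (-3) + 8 + 0) gives (5,4) = -6.
From column 2, 10 − (14 + (-7) + 5 + (-3)) gives (1,2) = 1.
Column 5: 9 + (-8) + 13 + 0 + ? = 10, so (3,5) = -4.
Row 1: -10 + 1 + 12 + 9 + ? = 10, so (1,4) = -2.
The remaining cell in row 3 is (3,1) = 10 − 3 = 7.
Column 1: -10 + 7 + (-1) + 11 + ? = 10, so (2,1) = 3.
Column 4 must total 10; the given cells sum to 8, so (4,4) = 2.
The remaining cell in row 2 is (2,3) = 10 − 15 = -5.
The remaining cell in row 4 is (4,3) = 10 − 19 = -9.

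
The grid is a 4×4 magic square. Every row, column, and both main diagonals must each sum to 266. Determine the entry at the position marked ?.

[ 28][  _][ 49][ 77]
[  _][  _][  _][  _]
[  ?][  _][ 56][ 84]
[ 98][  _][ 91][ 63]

Row 1 needs 266; the known cells sum to 154, so (1,2) = 112.
Row 4 must total 266; the given cells sum to 252, so (4,2) = 14.
Column 3 needs 266; the known cells sum to 196, so (2,3) = 70.
The remaining cell in column 4 is (2,4) = 266 − 224 = 42.
From main diagonal, 266 − (28 + 56 + 63) gives (2,2) = 119.
From anti-diagonal, 266 − (77 + 70 + 98) gives (3,2) = 21.
Row 2 needs 266; the known cells sum to 231, so (2,1) = 35.
Row 3: 21 + 56 + 84 + ? = 266, so (3,1) = 105.

105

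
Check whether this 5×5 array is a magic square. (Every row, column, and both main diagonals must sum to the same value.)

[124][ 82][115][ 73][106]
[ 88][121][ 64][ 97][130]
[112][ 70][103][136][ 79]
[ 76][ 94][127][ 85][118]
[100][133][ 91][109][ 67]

Row 1: 124 + 82 + 115 + 73 + 106 = 500.
Row 2: 88 + 121 + 64 + 97 + 130 = 500.
Row 3: 112 + 70 + 103 + 136 + 79 = 500.
Row 4: 76 + 94 + 127 + 85 + 118 = 500.
Row 5: 100 + 133 + 91 + 109 + 67 = 500.
Column 1: 124 + 88 + 112 + 76 + 100 = 500.
Column 2: 82 + 121 + 70 + 94 + 133 = 500.
Column 3: 115 + 64 + 103 + 127 + 91 = 500.
Column 4: 73 + 97 + 136 + 85 + 109 = 500.
Column 5: 106 + 130 + 79 + 118 + 67 = 500.
Main diagonal: 124 + 121 + 103 + 85 + 67 = 500.
Anti-diagonal: 106 + 97 + 103 + 94 + 100 = 500.
All lines sum to 500.

Yes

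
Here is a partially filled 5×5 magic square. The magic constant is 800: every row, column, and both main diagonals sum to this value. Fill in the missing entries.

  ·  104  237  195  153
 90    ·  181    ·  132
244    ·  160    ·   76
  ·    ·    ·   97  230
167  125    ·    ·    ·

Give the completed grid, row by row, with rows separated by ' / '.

111 104 237 195 153 / 90 223 181 174 132 / 244 202 160 118 76 / 188 146 139 97 230 / 167 125 83 216 209

From row 1, 800 − (104 + 237 + 195 + 153) gives (1,1) = 111.
From column 1, 800 − (111 + 90 + 244 + 167) gives (4,1) = 188.
Using column 5: 153 + 132 + 76 + 230 + ? → (5,5) = 800 − 591 = 209.
Main diagonal must total 800; the given cells sum to 577, so (2,2) = 223.
The remaining cell in row 2 is (2,4) = 800 − 626 = 174.
Anti-diagonal: 153 + 174 + 160 + 167 + ? = 800, so (4,2) = 146.
The remaining cell in row 4 is (4,3) = 800 − 661 = 139.
Using column 2: 104 + 223 + 146 + 125 + ? → (3,2) = 800 − 598 = 202.
From column 3, 800 − (237 + 181 + 160 + 139) gives (5,3) = 83.
From row 3, 800 − (244 + 202 + 160 + 76) gives (3,4) = 118.
From row 5, 800 − (167 + 125 + 83 + 209) gives (5,4) = 216.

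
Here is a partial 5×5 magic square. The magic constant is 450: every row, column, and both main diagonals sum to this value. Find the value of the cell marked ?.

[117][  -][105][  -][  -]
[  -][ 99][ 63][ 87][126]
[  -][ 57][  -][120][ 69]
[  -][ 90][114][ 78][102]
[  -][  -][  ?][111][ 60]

72

Row 2 must total 450; the given cells sum to 375, so (2,1) = 75.
The remaining cell in row 4 is (4,1) = 450 − 384 = 66.
Column 4: 87 + 120 + 78 + 111 + ? = 450, so (1,4) = 54.
The remaining cell in column 5 is (1,5) = 450 − 357 = 93.
Main diagonal must total 450; the given cells sum to 354, so (3,3) = 96.
Using anti-diagonal: 93 + 87 + 96 + 90 + ? → (5,1) = 450 − 366 = 84.
Row 1 must total 450; the given cells sum to 369, so (1,2) = 81.
Row 3 needs 450; the known cells sum to 342, so (3,1) = 108.
Using column 2: 81 + 99 + 57 + 90 + ? → (5,2) = 450 − 327 = 123.
The remaining cell in column 3 is (5,3) = 450 − 378 = 72.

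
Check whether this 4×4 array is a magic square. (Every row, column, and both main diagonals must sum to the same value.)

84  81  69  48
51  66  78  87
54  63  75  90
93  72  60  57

Row 1: 84 + 81 + 69 + 48 = 282.
Row 2: 51 + 66 + 78 + 87 = 282.
Row 3: 54 + 63 + 75 + 90 = 282.
Row 4: 93 + 72 + 60 + 57 = 282.
Column 1: 84 + 51 + 54 + 93 = 282.
Column 2: 81 + 66 + 63 + 72 = 282.
Column 3: 69 + 78 + 75 + 60 = 282.
Column 4: 48 + 87 + 90 + 57 = 282.
Main diagonal: 84 + 66 + 75 + 57 = 282.
Anti-diagonal: 48 + 78 + 63 + 93 = 282.
All lines sum to 282.

Yes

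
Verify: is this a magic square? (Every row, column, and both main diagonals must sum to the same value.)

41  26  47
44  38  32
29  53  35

No — row 1 sums to 114 but column 2 sums to 117.

Row 1: 41 + 26 + 47 = 114.
Row 2: 44 + 38 + 32 = 114.
Row 3: 29 + 53 + 35 = 117.
Column 1: 41 + 44 + 29 = 114.
Column 2: 26 + 38 + 53 = 117.
Column 3: 47 + 32 + 35 = 114.
Main diagonal: 41 + 38 + 35 = 114.
Anti-diagonal: 47 + 38 + 29 = 114.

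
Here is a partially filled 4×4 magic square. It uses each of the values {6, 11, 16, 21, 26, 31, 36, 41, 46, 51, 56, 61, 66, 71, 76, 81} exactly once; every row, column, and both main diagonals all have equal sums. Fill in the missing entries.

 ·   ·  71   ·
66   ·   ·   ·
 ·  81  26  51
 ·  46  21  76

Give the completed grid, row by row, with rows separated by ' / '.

The 16 entries sum to 696, so each line sums to 696/4 = 174.
Row 3 must total 174; the given cells sum to 158, so (3,1) = 16.
Using row 4: 46 + 21 + 76 + ? → (4,1) = 174 − 143 = 31.
Using column 1: 66 + 16 + 31 + ? → (1,1) = 174 − 113 = 61.
Column 3 needs 174; the known cells sum to 118, so (2,3) = 56.
Main diagonal: 61 + 26 + 76 + ? = 174, so (2,2) = 11.
Anti-diagonal must total 174; the given cells sum to 168, so (1,4) = 6.
Using row 1: 61 + 71 + 6 + ? → (1,2) = 174 − 138 = 36.
Row 2 needs 174; the known cells sum to 133, so (2,4) = 41.

61 36 71 6 / 66 11 56 41 / 16 81 26 51 / 31 46 21 76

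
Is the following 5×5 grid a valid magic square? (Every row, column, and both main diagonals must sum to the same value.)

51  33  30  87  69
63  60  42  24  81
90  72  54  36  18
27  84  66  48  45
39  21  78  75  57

Row 1: 51 + 33 + 30 + 87 + 69 = 270.
Row 2: 63 + 60 + 42 + 24 + 81 = 270.
Row 3: 90 + 72 + 54 + 36 + 18 = 270.
Row 4: 27 + 84 + 66 + 48 + 45 = 270.
Row 5: 39 + 21 + 78 + 75 + 57 = 270.
Column 1: 51 + 63 + 90 + 27 + 39 = 270.
Column 2: 33 + 60 + 72 + 84 + 21 = 270.
Column 3: 30 + 42 + 54 + 66 + 78 = 270.
Column 4: 87 + 24 + 36 + 48 + 75 = 270.
Column 5: 69 + 81 + 18 + 45 + 57 = 270.
Main diagonal: 51 + 60 + 54 + 48 + 57 = 270.
Anti-diagonal: 69 + 24 + 54 + 84 + 39 = 270.
All lines sum to 270.

Yes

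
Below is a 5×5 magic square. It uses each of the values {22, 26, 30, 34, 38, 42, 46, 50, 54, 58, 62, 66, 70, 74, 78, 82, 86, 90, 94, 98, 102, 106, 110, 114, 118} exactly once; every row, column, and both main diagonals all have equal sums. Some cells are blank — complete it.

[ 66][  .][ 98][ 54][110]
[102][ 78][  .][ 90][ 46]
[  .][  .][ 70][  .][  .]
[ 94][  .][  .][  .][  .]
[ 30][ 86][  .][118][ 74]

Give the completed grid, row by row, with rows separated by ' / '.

66 22 98 54 110 / 102 78 34 90 46 / 58 114 70 26 82 / 94 50 106 62 38 / 30 86 42 118 74

The 25 entries sum to 1750, so each line sums to 1750/5 = 350.
The remaining cell in row 1 is (1,2) = 350 − 328 = 22.
Row 2: 102 + 78 + 90 + 46 + ? = 350, so (2,3) = 34.
Row 5 must total 350; the given cells sum to 308, so (5,3) = 42.
The remaining cell in column 1 is (3,1) = 350 − 292 = 58.
The remaining cell in column 3 is (4,3) = 350 − 244 = 106.
Using main diagonal: 66 + 78 + 70 + 74 + ? → (4,4) = 350 − 288 = 62.
Anti-diagonal: 110 + 90 + 70 + 30 + ? = 350, so (4,2) = 50.
Row 4: 94 + 50 + 106 + 62 + ? = 350, so (4,5) = 38.
Column 2 must total 350; the given cells sum to 236, so (3,2) = 114.
Column 4 needs 350; the known cells sum to 324, so (3,4) = 26.
Column 5 needs 350; the known cells sum to 268, so (3,5) = 82.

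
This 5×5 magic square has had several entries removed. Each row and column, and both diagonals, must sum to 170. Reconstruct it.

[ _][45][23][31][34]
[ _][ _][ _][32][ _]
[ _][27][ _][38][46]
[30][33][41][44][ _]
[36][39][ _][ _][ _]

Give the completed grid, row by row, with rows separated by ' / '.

37 45 23 31 34 / 43 26 29 32 40 / 24 27 35 38 46 / 30 33 41 44 22 / 36 39 42 25 28

Row 1: 45 + 23 + 31 + 34 + ? = 170, so (1,1) = 37.
Row 4 needs 170; the known cells sum to 148, so (4,5) = 22.
Column 2: 45 + 27 + 33 + 39 + ? = 170, so (2,2) = 26.
Column 4 needs 170; the known cells sum to 145, so (5,4) = 25.
Anti-diagonal needs 170; the known cells sum to 135, so (3,3) = 35.
From row 3, 170 − (27 + 35 + 38 + 46) gives (3,1) = 24.
Using column 1: 37 + 24 + 30 + 36 + ? → (2,1) = 170 − 127 = 43.
Main diagonal must total 170; the given cells sum to 142, so (5,5) = 28.
The remaining cell in row 5 is (5,3) = 170 − 128 = 42.
The remaining cell in column 3 is (2,3) = 170 − 141 = 29.
The remaining cell in column 5 is (2,5) = 170 − 130 = 40.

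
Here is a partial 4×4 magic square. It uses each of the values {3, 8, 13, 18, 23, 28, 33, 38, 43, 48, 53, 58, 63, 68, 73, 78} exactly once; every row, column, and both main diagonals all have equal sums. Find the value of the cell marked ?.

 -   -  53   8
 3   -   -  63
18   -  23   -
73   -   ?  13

The 16 entries sum to 648, so each line sums to 648/4 = 162.
Column 1: 3 + 18 + 73 + ? = 162, so (1,1) = 68.
Column 4 needs 162; the known cells sum to 84, so (3,4) = 78.
Main diagonal needs 162; the known cells sum to 104, so (2,2) = 58.
The remaining cell in row 1 is (1,2) = 162 − 129 = 33.
Row 2: 3 + 58 + 63 + ? = 162, so (2,3) = 38.
Row 3 must total 162; the given cells sum to 119, so (3,2) = 43.
Using column 2: 33 + 58 + 43 + ? → (4,2) = 162 − 134 = 28.
Column 3 needs 162; the known cells sum to 114, so (4,3) = 48.

48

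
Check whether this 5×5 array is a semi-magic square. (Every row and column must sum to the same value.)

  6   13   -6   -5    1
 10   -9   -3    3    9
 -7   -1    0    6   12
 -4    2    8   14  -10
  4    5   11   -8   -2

Row 1: 6 + 13 + (-6) + (-5) + 1 = 9.
Row 2: 10 + (-9) + (-3) + 3 + 9 = 10.
Row 3: -7 + (-1) + 0 + 6 + 12 = 10.
Row 4: -4 + 2 + 8 + 14 + (-10) = 10.
Row 5: 4 + 5 + 11 + (-8) + (-2) = 10.
Column 1: 6 + 10 + (-7) + (-4) + 4 = 9.
Column 2: 13 + (-9) + (-1) + 2 + 5 = 10.
Column 3: -6 + (-3) + 0 + 8 + 11 = 10.
Column 4: -5 + 3 + 6 + 14 + (-8) = 10.
Column 5: 1 + 9 + 12 + (-10) + (-2) = 10.

No — column 4 sums to 10 but column 1 sums to 9.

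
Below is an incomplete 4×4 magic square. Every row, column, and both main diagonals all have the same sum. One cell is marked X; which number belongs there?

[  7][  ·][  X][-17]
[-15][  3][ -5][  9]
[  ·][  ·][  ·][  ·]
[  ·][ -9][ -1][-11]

5

Row 2 is complete and sums to -8; that is the magic constant.
From row 4, -8 − (-9 + (-1) + (-11)) gives (4,1) = 13.
The remaining cell in column 1 is (3,1) = -8 − 5 = -13.
From column 4, -8 − (-17 + 9 + (-11)) gives (3,4) = 11.
Main diagonal must total -8; the given cells sum to -1, so (3,3) = -7.
Using anti-diagonal: -17 + (-5) + 13 + ? → (3,2) = -8 − (-9) = 1.
Using column 2: 3 + 1 + (-9) + ? → (1,2) = -8 − (-5) = -3.
The remaining cell in column 3 is (1,3) = -8 − (-13) = 5.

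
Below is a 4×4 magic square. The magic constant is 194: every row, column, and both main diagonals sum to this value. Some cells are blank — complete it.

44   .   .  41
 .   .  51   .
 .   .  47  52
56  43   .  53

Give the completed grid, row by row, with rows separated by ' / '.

The remaining cell in row 4 is (4,3) = 194 − 152 = 42.
Using column 3: 51 + 47 + 42 + ? → (1,3) = 194 − 140 = 54.
Column 4 must total 194; the given cells sum to 146, so (2,4) = 48.
Main diagonal needs 194; the known cells sum to 144, so (2,2) = 50.
From anti-diagonal, 194 − (41 + 51 + 56) gives (3,2) = 46.
The remaining cell in row 1 is (1,2) = 194 − 139 = 55.
The remaining cell in row 2 is (2,1) = 194 − 149 = 45.
From row 3, 194 − (46 + 47 + 52) gives (3,1) = 49.

44 55 54 41 / 45 50 51 48 / 49 46 47 52 / 56 43 42 53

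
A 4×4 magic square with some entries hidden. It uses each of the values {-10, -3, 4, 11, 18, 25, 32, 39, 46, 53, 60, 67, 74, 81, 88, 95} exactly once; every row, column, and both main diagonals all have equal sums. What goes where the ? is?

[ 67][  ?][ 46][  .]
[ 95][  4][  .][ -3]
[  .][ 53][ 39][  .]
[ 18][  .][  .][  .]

32

The 16 entries sum to 680, so each line sums to 680/4 = 170.
Row 2: 95 + 4 + (-3) + ? = 170, so (2,3) = 74.
Column 1 needs 170; the known cells sum to 180, so (3,1) = -10.
Column 3 needs 170; the known cells sum to 159, so (4,3) = 11.
Main diagonal needs 170; the known cells sum to 110, so (4,4) = 60.
From anti-diagonal, 170 − (74 + 53 + 18) gives (1,4) = 25.
Row 1 must total 170; the given cells sum to 138, so (1,2) = 32.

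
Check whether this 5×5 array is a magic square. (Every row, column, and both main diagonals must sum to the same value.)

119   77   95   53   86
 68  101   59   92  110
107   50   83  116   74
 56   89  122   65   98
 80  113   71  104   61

Row 1: 119 + 77 + 95 + 53 + 86 = 430.
Row 2: 68 + 101 + 59 + 92 + 110 = 430.
Row 3: 107 + 50 + 83 + 116 + 74 = 430.
Row 4: 56 + 89 + 122 + 65 + 98 = 430.
Row 5: 80 + 113 + 71 + 104 + 61 = 429.
Column 1: 119 + 68 + 107 + 56 + 80 = 430.
Column 2: 77 + 101 + 50 + 89 + 113 = 430.
Column 3: 95 + 59 + 83 + 122 + 71 = 430.
Column 4: 53 + 92 + 116 + 65 + 104 = 430.
Column 5: 86 + 110 + 74 + 98 + 61 = 429.
Main diagonal: 119 + 101 + 83 + 65 + 61 = 429.
Anti-diagonal: 86 + 92 + 83 + 89 + 80 = 430.

No — column 5 sums to 429 but column 3 sums to 430.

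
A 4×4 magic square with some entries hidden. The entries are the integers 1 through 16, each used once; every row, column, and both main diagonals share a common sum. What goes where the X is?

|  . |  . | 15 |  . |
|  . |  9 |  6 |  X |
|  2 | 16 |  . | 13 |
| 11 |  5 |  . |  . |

The entries are 1 through 16, which sum to 136, so each line sums to 136/4 = 34.
From row 3, 34 − (2 + 16 + 13) gives (3,3) = 3.
The remaining cell in column 2 is (1,2) = 34 − 30 = 4.
Column 3 must total 34; the given cells sum to 24, so (4,3) = 10.
The remaining cell in anti-diagonal is (1,4) = 34 − 33 = 1.
Row 1 must total 34; the given cells sum to 20, so (1,1) = 14.
Row 4: 11 + 5 + 10 + ? = 34, so (4,4) = 8.
Column 1 must total 34; the given cells sum to 27, so (2,1) = 7.
From column 4, 34 − (1 + 13 + 8) gives (2,4) = 12.

12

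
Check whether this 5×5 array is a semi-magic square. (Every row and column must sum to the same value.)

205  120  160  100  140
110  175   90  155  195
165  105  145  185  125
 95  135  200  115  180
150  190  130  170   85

Yes

Row 1: 205 + 120 + 160 + 100 + 140 = 725.
Row 2: 110 + 175 + 90 + 155 + 195 = 725.
Row 3: 165 + 105 + 145 + 185 + 125 = 725.
Row 4: 95 + 135 + 200 + 115 + 180 = 725.
Row 5: 150 + 190 + 130 + 170 + 85 = 725.
Column 1: 205 + 110 + 165 + 95 + 150 = 725.
Column 2: 120 + 175 + 105 + 135 + 190 = 725.
Column 3: 160 + 90 + 145 + 200 + 130 = 725.
Column 4: 100 + 155 + 185 + 115 + 170 = 725.
Column 5: 140 + 195 + 125 + 180 + 85 = 725.
All lines sum to 725.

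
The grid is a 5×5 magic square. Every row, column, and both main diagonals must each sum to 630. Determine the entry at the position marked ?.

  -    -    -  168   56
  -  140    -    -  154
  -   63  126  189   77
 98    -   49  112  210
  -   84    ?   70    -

147

Row 3: 63 + 126 + 189 + 77 + ? = 630, so (3,1) = 175.
The remaining cell in row 4 is (4,2) = 630 − 469 = 161.
Column 2 needs 630; the known cells sum to 448, so (1,2) = 182.
Column 4: 168 + 189 + 112 + 70 + ? = 630, so (2,4) = 91.
Column 5: 56 + 154 + 77 + 210 + ? = 630, so (5,5) = 133.
The remaining cell in main diagonal is (1,1) = 630 − 511 = 119.
Using anti-diagonal: 56 + 91 + 126 + 161 + ? → (5,1) = 630 − 434 = 196.
Using row 1: 119 + 182 + 168 + 56 + ? → (1,3) = 630 − 525 = 105.
Using row 5: 196 + 84 + 70 + 133 + ? → (5,3) = 630 − 483 = 147.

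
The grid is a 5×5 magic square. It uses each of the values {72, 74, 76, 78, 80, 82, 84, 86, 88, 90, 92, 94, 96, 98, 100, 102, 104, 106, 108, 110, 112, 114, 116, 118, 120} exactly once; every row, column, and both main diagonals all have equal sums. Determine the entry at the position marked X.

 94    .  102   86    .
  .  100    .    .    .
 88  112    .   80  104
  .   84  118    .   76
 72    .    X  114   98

The 25 entries sum to 2400, so each line sums to 2400/5 = 480.
From row 3, 480 − (88 + 112 + 80 + 104) gives (3,3) = 96.
The remaining cell in main diagonal is (4,4) = 480 − 388 = 92.
Row 4 must total 480; the given cells sum to 370, so (4,1) = 110.
Column 1: 94 + 88 + 110 + 72 + ? = 480, so (2,1) = 116.
Column 4 needs 480; the known cells sum to 372, so (2,4) = 108.
Anti-diagonal needs 480; the known cells sum to 360, so (1,5) = 120.
Row 1 must total 480; the given cells sum to 402, so (1,2) = 78.
The remaining cell in column 2 is (5,2) = 480 − 374 = 106.
From column 5, 480 − (120 + 104 + 76 + 98) gives (2,5) = 82.
Using row 2: 116 + 100 + 108 + 82 + ? → (2,3) = 480 − 406 = 74.
Row 5 must total 480; the given cells sum to 390, so (5,3) = 90.

90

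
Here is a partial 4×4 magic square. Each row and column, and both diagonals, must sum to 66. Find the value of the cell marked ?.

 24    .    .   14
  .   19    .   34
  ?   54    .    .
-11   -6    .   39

49

Row 4 must total 66; the given cells sum to 22, so (4,3) = 44.
The remaining cell in column 2 is (1,2) = 66 − 67 = -1.
Using column 4: 14 + 34 + 39 + ? → (3,4) = 66 − 87 = -21.
The remaining cell in main diagonal is (3,3) = 66 − 82 = -16.
Using anti-diagonal: 14 + 54 + (-11) + ? → (2,3) = 66 − 57 = 9.
Row 1 needs 66; the known cells sum to 37, so (1,3) = 29.
Row 2 needs 66; the known cells sum to 62, so (2,1) = 4.
From row 3, 66 − (54 + (-16) + (-21)) gives (3,1) = 49.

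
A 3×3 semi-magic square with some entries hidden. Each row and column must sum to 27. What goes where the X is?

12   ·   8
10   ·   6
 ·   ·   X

Using row 1: 12 + 8 + ? → (1,2) = 27 − 20 = 7.
The remaining cell in row 2 is (2,2) = 27 − 16 = 11.
Column 1 needs 27; the known cells sum to 22, so (3,1) = 5.
From column 2, 27 − (7 + 11) gives (3,2) = 9.
From column 3, 27 − (8 + 6) gives (3,3) = 13.

13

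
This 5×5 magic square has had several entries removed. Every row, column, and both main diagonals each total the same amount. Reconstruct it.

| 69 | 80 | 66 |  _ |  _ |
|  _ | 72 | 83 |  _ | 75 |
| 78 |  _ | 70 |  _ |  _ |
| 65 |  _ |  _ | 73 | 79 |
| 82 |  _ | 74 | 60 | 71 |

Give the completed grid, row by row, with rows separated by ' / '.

Main diagonal is already complete: 69 + 72 + 70 + 73 + 71 = 355, so that is the magic constant.
Using row 5: 82 + 74 + 60 + 71 + ? → (5,2) = 355 − 287 = 68.
Column 1: 69 + 78 + 65 + 82 + ? = 355, so (2,1) = 61.
Column 3 needs 355; the known cells sum to 293, so (4,3) = 62.
Using row 2: 61 + 72 + 83 + 75 + ? → (2,4) = 355 − 291 = 64.
From row 4, 355 − (65 + 62 + 73 + 79) gives (4,2) = 76.
Column 2 needs 355; the known cells sum to 296, so (3,2) = 59.
Anti-diagonal: 64 + 70 + 76 + 82 + ? = 355, so (1,5) = 63.
From row 1, 355 − (69 + 80 + 66 + 63) gives (1,4) = 77.
Column 4 must total 355; the given cells sum to 274, so (3,4) = 81.
The remaining cell in column 5 is (3,5) = 355 − 288 = 67.

69 80 66 77 63 / 61 72 83 64 75 / 78 59 70 81 67 / 65 76 62 73 79 / 82 68 74 60 71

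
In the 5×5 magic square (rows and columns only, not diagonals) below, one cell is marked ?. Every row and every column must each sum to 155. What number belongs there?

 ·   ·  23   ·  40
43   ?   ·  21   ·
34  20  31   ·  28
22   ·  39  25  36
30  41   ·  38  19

Using row 3: 34 + 20 + 31 + 28 + ? → (3,4) = 155 − 113 = 42.
Row 4: 22 + 39 + 25 + 36 + ? = 155, so (4,2) = 33.
From row 5, 155 − (30 + 41 + 38 + 19) gives (5,3) = 27.
Column 1: 43 + 34 + 22 + 30 + ? = 155, so (1,1) = 26.
Column 3 must total 155; the given cells sum to 120, so (2,3) = 35.
Using column 4: 21 + 42 + 25 + 38 + ? → (1,4) = 155 − 126 = 29.
Using column 5: 40 + 28 + 36 + 19 + ? → (2,5) = 155 − 123 = 32.
From row 1, 155 − (26 + 23 + 29 + 40) gives (1,2) = 37.
The remaining cell in row 2 is (2,2) = 155 − 131 = 24.

24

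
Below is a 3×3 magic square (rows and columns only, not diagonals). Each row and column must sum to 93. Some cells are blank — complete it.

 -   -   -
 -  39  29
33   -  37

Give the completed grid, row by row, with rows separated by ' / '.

35 31 27 / 25 39 29 / 33 23 37

From row 2, 93 − (39 + 29) gives (2,1) = 25.
The remaining cell in row 3 is (3,2) = 93 − 70 = 23.
Column 1 needs 93; the known cells sum to 58, so (1,1) = 35.
Column 2 must total 93; the given cells sum to 62, so (1,2) = 31.
From column 3, 93 − (29 + 37) gives (1,3) = 27.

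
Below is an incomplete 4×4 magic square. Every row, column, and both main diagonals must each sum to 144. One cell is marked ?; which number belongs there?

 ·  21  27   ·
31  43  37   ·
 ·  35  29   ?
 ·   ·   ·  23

Row 2: 31 + 43 + 37 + ? = 144, so (2,4) = 33.
Column 2: 21 + 43 + 35 + ? = 144, so (4,2) = 45.
The remaining cell in column 3 is (4,3) = 144 − 93 = 51.
From main diagonal, 144 − (43 + 29 + 23) gives (1,1) = 49.
From row 1, 144 − (49 + 21 + 27) gives (1,4) = 47.
Row 4 must total 144; the given cells sum to 119, so (4,1) = 25.
Column 1 must total 144; the given cells sum to 105, so (3,1) = 39.
The remaining cell in column 4 is (3,4) = 144 − 103 = 41.

41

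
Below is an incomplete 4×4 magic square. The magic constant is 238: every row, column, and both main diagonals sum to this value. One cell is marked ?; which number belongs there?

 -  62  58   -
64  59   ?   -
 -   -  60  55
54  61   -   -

Using column 2: 62 + 59 + 61 + ? → (3,2) = 238 − 182 = 56.
Row 3 needs 238; the known cells sum to 171, so (3,1) = 67.
Column 1 must total 238; the given cells sum to 185, so (1,1) = 53.
From main diagonal, 238 − (53 + 59 + 60) gives (4,4) = 66.
From row 1, 238 − (53 + 62 + 58) gives (1,4) = 65.
Row 4 needs 238; the known cells sum to 181, so (4,3) = 57.
Column 3 needs 238; the known cells sum to 175, so (2,3) = 63.

63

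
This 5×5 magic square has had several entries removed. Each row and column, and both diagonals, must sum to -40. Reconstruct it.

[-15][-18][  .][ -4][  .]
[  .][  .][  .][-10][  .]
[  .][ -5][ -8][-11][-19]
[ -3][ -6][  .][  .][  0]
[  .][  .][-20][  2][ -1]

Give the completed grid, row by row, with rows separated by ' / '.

Row 3 must total -40; the given cells sum to -43, so (3,1) = 3.
The remaining cell in column 4 is (4,4) = -40 − (-23) = -17.
Main diagonal needs -40; the known cells sum to -41, so (2,2) = 1.
The remaining cell in row 4 is (4,3) = -40 − (-26) = -14.
The remaining cell in column 2 is (5,2) = -40 − (-28) = -12.
Row 5 must total -40; the given cells sum to -31, so (5,1) = -9.
Column 1 must total -40; the given cells sum to -24, so (2,1) = -16.
The remaining cell in anti-diagonal is (1,5) = -40 − (-33) = -7.
Using row 1: -15 + (-18) + (-4) + (-7) + ? → (1,3) = -40 − (-44) = 4.
The remaining cell in column 3 is (2,3) = -40 − (-38) = -2.
Column 5 needs -40; the known cells sum to -27, so (2,5) = -13.

-15 -18 4 -4 -7 / -16 1 -2 -10 -13 / 3 -5 -8 -11 -19 / -3 -6 -14 -17 0 / -9 -12 -20 2 -1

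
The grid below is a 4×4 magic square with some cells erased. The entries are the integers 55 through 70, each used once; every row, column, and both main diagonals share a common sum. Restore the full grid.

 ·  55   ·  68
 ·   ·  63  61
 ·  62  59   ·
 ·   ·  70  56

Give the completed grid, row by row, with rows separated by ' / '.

69 55 58 68 / 60 66 63 61 / 64 62 59 65 / 57 67 70 56

The entries are 55 through 70, which sum to 1000, so each line sums to 1000/4 = 250.
Using column 3: 63 + 59 + 70 + ? → (1,3) = 250 − 192 = 58.
Column 4 must total 250; the given cells sum to 185, so (3,4) = 65.
Using anti-diagonal: 68 + 63 + 62 + ? → (4,1) = 250 − 193 = 57.
The remaining cell in row 1 is (1,1) = 250 − 181 = 69.
From row 3, 250 − (62 + 59 + 65) gives (3,1) = 64.
The remaining cell in row 4 is (4,2) = 250 − 183 = 67.
The remaining cell in column 1 is (2,1) = 250 − 190 = 60.
Column 2 needs 250; the known cells sum to 184, so (2,2) = 66.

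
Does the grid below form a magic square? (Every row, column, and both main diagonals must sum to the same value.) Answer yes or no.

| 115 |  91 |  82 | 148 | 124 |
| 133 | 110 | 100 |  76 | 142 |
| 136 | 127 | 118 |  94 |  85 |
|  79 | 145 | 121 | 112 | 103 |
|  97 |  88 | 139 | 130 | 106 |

Row 1: 115 + 91 + 82 + 148 + 124 = 560.
Row 2: 133 + 110 + 100 + 76 + 142 = 561.
Row 3: 136 + 127 + 118 + 94 + 85 = 560.
Row 4: 79 + 145 + 121 + 112 + 103 = 560.
Row 5: 97 + 88 + 139 + 130 + 106 = 560.
Column 1: 115 + 133 + 136 + 79 + 97 = 560.
Column 2: 91 + 110 + 127 + 145 + 88 = 561.
Column 3: 82 + 100 + 118 + 121 + 139 = 560.
Column 4: 148 + 76 + 94 + 112 + 130 = 560.
Column 5: 124 + 142 + 85 + 103 + 106 = 560.
Main diagonal: 115 + 110 + 118 + 112 + 106 = 561.
Anti-diagonal: 124 + 76 + 118 + 145 + 97 = 560.

No — column 2 sums to 561 but row 1 sums to 560.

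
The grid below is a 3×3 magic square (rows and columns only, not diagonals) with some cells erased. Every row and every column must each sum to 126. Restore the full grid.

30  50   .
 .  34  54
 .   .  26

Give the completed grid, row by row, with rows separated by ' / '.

30 50 46 / 38 34 54 / 58 42 26

Using row 1: 30 + 50 + ? → (1,3) = 126 − 80 = 46.
Row 2: 34 + 54 + ? = 126, so (2,1) = 38.
The remaining cell in column 1 is (3,1) = 126 − 68 = 58.
From column 2, 126 − (50 + 34) gives (3,2) = 42.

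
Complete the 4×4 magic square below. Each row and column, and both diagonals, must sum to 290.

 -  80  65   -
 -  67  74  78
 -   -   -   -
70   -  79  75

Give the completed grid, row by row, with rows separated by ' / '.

76 80 65 69 / 71 67 74 78 / 73 77 72 68 / 70 66 79 75

Row 2: 67 + 74 + 78 + ? = 290, so (2,1) = 71.
From row 4, 290 − (70 + 79 + 75) gives (4,2) = 66.
Column 2 needs 290; the known cells sum to 213, so (3,2) = 77.
Column 3: 65 + 74 + 79 + ? = 290, so (3,3) = 72.
From main diagonal, 290 − (67 + 72 + 75) gives (1,1) = 76.
Anti-diagonal: 74 + 77 + 70 + ? = 290, so (1,4) = 69.
Column 1 needs 290; the known cells sum to 217, so (3,1) = 73.
Using column 4: 69 + 78 + 75 + ? → (3,4) = 290 − 222 = 68.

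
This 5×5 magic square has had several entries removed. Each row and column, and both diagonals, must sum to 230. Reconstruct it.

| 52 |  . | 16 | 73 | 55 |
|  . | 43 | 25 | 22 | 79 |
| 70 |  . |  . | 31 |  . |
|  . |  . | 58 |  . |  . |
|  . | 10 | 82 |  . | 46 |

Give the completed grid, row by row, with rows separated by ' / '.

From row 1, 230 − (52 + 16 + 73 + 55) gives (1,2) = 34.
Row 2: 43 + 25 + 22 + 79 + ? = 230, so (2,1) = 61.
From column 3, 230 − (16 + 25 + 58 + 82) gives (3,3) = 49.
Main diagonal: 52 + 43 + 49 + 46 + ? = 230, so (4,4) = 40.
Column 4 needs 230; the known cells sum to 166, so (5,4) = 64.
Using row 5: 10 + 82 + 64 + 46 + ? → (5,1) = 230 − 202 = 28.
From column 1, 230 − (52 + 61 + 70 + 28) gives (4,1) = 19.
Using anti-diagonal: 55 + 22 + 49 + 28 + ? → (4,2) = 230 − 154 = 76.
Row 4 needs 230; the known cells sum to 193, so (4,5) = 37.
Column 2: 34 + 43 + 76 + 10 + ? = 230, so (3,2) = 67.
Using column 5: 55 + 79 + 37 + 46 + ? → (3,5) = 230 − 217 = 13.

52 34 16 73 55 / 61 43 25 22 79 / 70 67 49 31 13 / 19 76 58 40 37 / 28 10 82 64 46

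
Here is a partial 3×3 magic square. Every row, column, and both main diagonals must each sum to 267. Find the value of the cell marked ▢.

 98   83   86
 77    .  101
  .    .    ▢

80

Row 2: 77 + 101 + ? = 267, so (2,2) = 89.
Column 1: 98 + 77 + ? = 267, so (3,1) = 92.
Column 2 must total 267; the given cells sum to 172, so (3,2) = 95.
Column 3: 86 + 101 + ? = 267, so (3,3) = 80.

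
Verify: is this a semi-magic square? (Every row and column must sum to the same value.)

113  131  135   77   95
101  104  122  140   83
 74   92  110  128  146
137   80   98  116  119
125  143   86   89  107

Row 1: 113 + 131 + 135 + 77 + 95 = 551.
Row 2: 101 + 104 + 122 + 140 + 83 = 550.
Row 3: 74 + 92 + 110 + 128 + 146 = 550.
Row 4: 137 + 80 + 98 + 116 + 119 = 550.
Row 5: 125 + 143 + 86 + 89 + 107 = 550.
Column 1: 113 + 101 + 74 + 137 + 125 = 550.
Column 2: 131 + 104 + 92 + 80 + 143 = 550.
Column 3: 135 + 122 + 110 + 98 + 86 = 551.
Column 4: 77 + 140 + 128 + 116 + 89 = 550.
Column 5: 95 + 83 + 146 + 119 + 107 = 550.

No — column 3 sums to 551 but row 4 sums to 550.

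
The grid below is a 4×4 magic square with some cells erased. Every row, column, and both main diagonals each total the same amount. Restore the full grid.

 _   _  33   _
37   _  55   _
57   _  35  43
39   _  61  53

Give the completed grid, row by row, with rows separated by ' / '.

51 59 33 41 / 37 45 55 47 / 57 49 35 43 / 39 31 61 53

Column 3 is already complete: 33 + 55 + 35 + 61 = 184, so that is the magic constant.
From row 3, 184 − (57 + 35 + 43) gives (3,2) = 49.
Using row 4: 39 + 61 + 53 + ? → (4,2) = 184 − 153 = 31.
Column 1: 37 + 57 + 39 + ? = 184, so (1,1) = 51.
Main diagonal needs 184; the known cells sum to 139, so (2,2) = 45.
Anti-diagonal must total 184; the given cells sum to 143, so (1,4) = 41.
From row 1, 184 − (51 + 33 + 41) gives (1,2) = 59.
Using row 2: 37 + 45 + 55 + ? → (2,4) = 184 − 137 = 47.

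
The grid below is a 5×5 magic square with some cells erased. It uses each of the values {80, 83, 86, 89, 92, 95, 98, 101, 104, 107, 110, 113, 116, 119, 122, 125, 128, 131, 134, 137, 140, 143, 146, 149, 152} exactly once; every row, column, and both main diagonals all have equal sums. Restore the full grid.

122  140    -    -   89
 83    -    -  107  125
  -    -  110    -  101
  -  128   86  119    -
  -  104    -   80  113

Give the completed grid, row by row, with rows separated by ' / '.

The 25 entries sum to 2900, so each line sums to 2900/5 = 580.
The remaining cell in column 5 is (4,5) = 580 − 428 = 152.
From main diagonal, 580 − (122 + 110 + 119 + 113) gives (2,2) = 116.
Anti-diagonal needs 580; the known cells sum to 434, so (5,1) = 146.
From row 2, 580 − (83 + 116 + 107 + 125) gives (2,3) = 149.
Row 4 needs 580; the known cells sum to 485, so (4,1) = 95.
From row 5, 580 − (146 + 104 + 80 + 113) gives (5,3) = 137.
From column 1, 580 − (122 + 83 + 95 + 146) gives (3,1) = 134.
From column 2, 580 − (140 + 116 + 128 + 104) gives (3,2) = 92.
From column 3, 580 − (149 + 110 + 86 + 137) gives (1,3) = 98.
The remaining cell in row 1 is (1,4) = 580 − 449 = 131.
From row 3, 580 − (134 + 92 + 110 + 101) gives (3,4) = 143.

122 140 98 131 89 / 83 116 149 107 125 / 134 92 110 143 101 / 95 128 86 119 152 / 146 104 137 80 113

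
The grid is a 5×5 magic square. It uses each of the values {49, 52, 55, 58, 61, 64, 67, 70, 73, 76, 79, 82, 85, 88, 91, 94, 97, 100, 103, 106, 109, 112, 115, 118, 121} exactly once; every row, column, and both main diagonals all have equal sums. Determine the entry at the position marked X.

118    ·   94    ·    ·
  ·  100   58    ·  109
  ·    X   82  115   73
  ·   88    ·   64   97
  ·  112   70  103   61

The 25 entries sum to 2125, so each line sums to 2125/5 = 425.
Row 5 needs 425; the known cells sum to 346, so (5,1) = 79.
Column 3 needs 425; the known cells sum to 304, so (4,3) = 121.
Using column 5: 109 + 73 + 97 + 61 + ? → (1,5) = 425 − 340 = 85.
Anti-diagonal needs 425; the known cells sum to 334, so (2,4) = 91.
The remaining cell in row 2 is (2,1) = 425 − 358 = 67.
Using row 4: 88 + 121 + 64 + 97 + ? → (4,1) = 425 − 370 = 55.
Column 1 needs 425; the known cells sum to 319, so (3,1) = 106.
Column 4 must total 425; the given cells sum to 373, so (1,4) = 52.
Using row 1: 118 + 94 + 52 + 85 + ? → (1,2) = 425 − 349 = 76.
The remaining cell in row 3 is (3,2) = 425 − 376 = 49.

49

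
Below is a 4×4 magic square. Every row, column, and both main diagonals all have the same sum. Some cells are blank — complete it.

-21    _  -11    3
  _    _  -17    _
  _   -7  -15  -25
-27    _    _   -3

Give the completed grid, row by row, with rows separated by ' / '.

Anti-diagonal is already complete: 3 + -17 + -7 + -27 = -48, so that is the magic constant.
Row 1 must total -48; the given cells sum to -29, so (1,2) = -19.
The remaining cell in row 3 is (3,1) = -48 − (-47) = -1.
The remaining cell in column 1 is (2,1) = -48 − (-49) = 1.
From column 3, -48 − (-11 + (-17) + (-15)) gives (4,3) = -5.
Column 4: 3 + (-25) + (-3) + ? = -48, so (2,4) = -23.
Main diagonal needs -48; the known cells sum to -39, so (2,2) = -9.
Row 4 needs -48; the known cells sum to -35, so (4,2) = -13.

-21 -19 -11 3 / 1 -9 -17 -23 / -1 -7 -15 -25 / -27 -13 -5 -3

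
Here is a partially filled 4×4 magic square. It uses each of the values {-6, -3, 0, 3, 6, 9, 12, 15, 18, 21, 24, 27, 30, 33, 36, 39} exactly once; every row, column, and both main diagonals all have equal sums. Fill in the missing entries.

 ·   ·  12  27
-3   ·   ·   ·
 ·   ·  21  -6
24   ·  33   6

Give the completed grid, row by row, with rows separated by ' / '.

The 16 entries sum to 264, so each line sums to 264/4 = 66.
Using row 4: 24 + 33 + 6 + ? → (4,2) = 66 − 63 = 3.
Column 3 must total 66; the given cells sum to 66, so (2,3) = 0.
Column 4 needs 66; the known cells sum to 27, so (2,4) = 39.
Using anti-diagonal: 27 + 0 + 24 + ? → (3,2) = 66 − 51 = 15.
Using row 2: -3 + 0 + 39 + ? → (2,2) = 66 − 36 = 30.
Row 3 needs 66; the known cells sum to 30, so (3,1) = 36.
Column 1: -3 + 36 + 24 + ? = 66, so (1,1) = 9.
Using column 2: 30 + 15 + 3 + ? → (1,2) = 66 − 48 = 18.

9 18 12 27 / -3 30 0 39 / 36 15 21 -6 / 24 3 33 6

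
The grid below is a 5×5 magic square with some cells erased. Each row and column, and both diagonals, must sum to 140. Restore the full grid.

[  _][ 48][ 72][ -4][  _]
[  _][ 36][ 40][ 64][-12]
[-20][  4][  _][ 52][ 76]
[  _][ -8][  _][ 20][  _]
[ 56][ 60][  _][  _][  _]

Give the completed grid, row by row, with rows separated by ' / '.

24 48 72 -4 0 / 12 36 40 64 -12 / -20 4 28 52 76 / 68 -8 16 20 44 / 56 60 -16 8 32

From row 2, 140 − (36 + 40 + 64 + (-12)) gives (2,1) = 12.
From row 3, 140 − (-20 + 4 + 52 + 76) gives (3,3) = 28.
Column 4 must total 140; the given cells sum to 132, so (5,4) = 8.
Anti-diagonal: 64 + 28 + (-8) + 56 + ? = 140, so (1,5) = 0.
Row 1 must total 140; the given cells sum to 116, so (1,1) = 24.
Using column 1: 24 + 12 + (-20) + 56 + ? → (4,1) = 140 − 72 = 68.
Main diagonal: 24 + 36 + 28 + 20 + ? = 140, so (5,5) = 32.
Row 5 must total 140; the given cells sum to 156, so (5,3) = -16.
Column 3 needs 140; the known cells sum to 124, so (4,3) = 16.
Column 5 needs 140; the known cells sum to 96, so (4,5) = 44.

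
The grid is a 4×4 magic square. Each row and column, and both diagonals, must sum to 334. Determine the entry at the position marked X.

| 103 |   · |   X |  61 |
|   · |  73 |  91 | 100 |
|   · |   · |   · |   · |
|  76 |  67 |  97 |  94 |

82

Row 2 needs 334; the known cells sum to 264, so (2,1) = 70.
Using column 1: 103 + 70 + 76 + ? → (3,1) = 334 − 249 = 85.
The remaining cell in column 4 is (3,4) = 334 − 255 = 79.
Main diagonal: 103 + 73 + 94 + ? = 334, so (3,3) = 64.
Anti-diagonal needs 334; the known cells sum to 228, so (3,2) = 106.
Column 2 needs 334; the known cells sum to 246, so (1,2) = 88.
Column 3 must total 334; the given cells sum to 252, so (1,3) = 82.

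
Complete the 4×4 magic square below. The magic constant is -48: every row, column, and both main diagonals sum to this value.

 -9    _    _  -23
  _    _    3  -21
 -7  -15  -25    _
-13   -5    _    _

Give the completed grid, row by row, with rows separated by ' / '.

-9 -17 1 -23 / -19 -11 3 -21 / -7 -15 -25 -1 / -13 -5 -27 -3

Row 3 must total -48; the given cells sum to -47, so (3,4) = -1.
From column 1, -48 − (-9 + (-7) + (-13)) gives (2,1) = -19.
The remaining cell in column 4 is (4,4) = -48 − (-45) = -3.
The remaining cell in main diagonal is (2,2) = -48 − (-37) = -11.
The remaining cell in row 4 is (4,3) = -48 − (-21) = -27.
Column 2 must total -48; the given cells sum to -31, so (1,2) = -17.
Column 3: 3 + (-25) + (-27) + ? = -48, so (1,3) = 1.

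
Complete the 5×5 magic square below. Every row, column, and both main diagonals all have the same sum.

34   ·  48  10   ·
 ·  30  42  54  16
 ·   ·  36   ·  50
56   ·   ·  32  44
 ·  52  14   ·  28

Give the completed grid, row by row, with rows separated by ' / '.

34 46 48 10 22 / 18 30 42 54 16 / 12 24 36 38 50 / 56 8 20 32 44 / 40 52 14 26 28

Main diagonal is already complete: 34 + 30 + 36 + 32 + 28 = 160, so that is the magic constant.
Using row 2: 30 + 42 + 54 + 16 + ? → (2,1) = 160 − 142 = 18.
Using column 3: 48 + 42 + 36 + 14 + ? → (4,3) = 160 − 140 = 20.
From column 5, 160 − (16 + 50 + 44 + 28) gives (1,5) = 22.
Row 1 must total 160; the given cells sum to 114, so (1,2) = 46.
Row 4 needs 160; the known cells sum to 152, so (4,2) = 8.
Column 2: 46 + 30 + 8 + 52 + ? = 160, so (3,2) = 24.
The remaining cell in anti-diagonal is (5,1) = 160 − 120 = 40.
From row 5, 160 − (40 + 52 + 14 + 28) gives (5,4) = 26.
The remaining cell in column 1 is (3,1) = 160 − 148 = 12.
Column 4 needs 160; the known cells sum to 122, so (3,4) = 38.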